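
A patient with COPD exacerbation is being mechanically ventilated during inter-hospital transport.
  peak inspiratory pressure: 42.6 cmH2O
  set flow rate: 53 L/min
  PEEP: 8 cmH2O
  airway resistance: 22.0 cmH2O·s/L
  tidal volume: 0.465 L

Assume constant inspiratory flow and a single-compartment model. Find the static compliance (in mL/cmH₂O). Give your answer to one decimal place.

30.7

Flow: 53 L/min ÷ 60 = 0.8833 L/s.
Equation of motion (constant flow): PIP = Vt/C + R·V̇ + PEEP.
Vt/C = PIP − R·V̇ − PEEP = 42.6 − 22.0×0.8833 − 8 = 42.6 − 19.433 − 8 = 15.167 cmH2O.
C = Vt / 15.167 = 465 / 15.167 = 30.659 mL/cmH2O.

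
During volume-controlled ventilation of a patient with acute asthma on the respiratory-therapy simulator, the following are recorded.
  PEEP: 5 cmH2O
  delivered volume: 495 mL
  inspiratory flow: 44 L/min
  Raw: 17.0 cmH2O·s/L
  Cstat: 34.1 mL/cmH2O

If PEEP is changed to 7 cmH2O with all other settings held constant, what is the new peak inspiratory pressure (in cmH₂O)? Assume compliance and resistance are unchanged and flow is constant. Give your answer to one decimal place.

Flow: 44 L/min ÷ 60 = 0.7333 L/s.
PIP = Vt/C + R·V̇ + PEEP (constant-flow equation of motion).
Only the baseline term changes: ΔPIP = ΔPEEP = 7 − 5 = 2.0 cmH2O.
Original PIP = 495/34.1 + 17.0×0.7333 + 5 = 31.982 cmH2O; new PIP = 31.982 + (2.0) = 33.982 cmH2O.

34.0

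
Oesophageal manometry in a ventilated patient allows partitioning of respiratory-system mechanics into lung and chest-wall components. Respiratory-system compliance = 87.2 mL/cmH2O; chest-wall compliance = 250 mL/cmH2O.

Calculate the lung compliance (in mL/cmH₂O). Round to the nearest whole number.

134

1/CL = 1/Crs − 1/Ccw.
1/CL = 1/87.2 − 1/250 = 0.007468.
CL = 133.9 mL/cmH2O.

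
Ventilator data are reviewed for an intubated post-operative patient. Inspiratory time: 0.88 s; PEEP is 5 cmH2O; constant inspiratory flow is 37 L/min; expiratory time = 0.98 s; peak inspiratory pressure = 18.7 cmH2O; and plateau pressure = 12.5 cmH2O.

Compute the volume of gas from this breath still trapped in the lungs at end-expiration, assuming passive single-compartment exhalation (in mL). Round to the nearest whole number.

141

Flow: 37 L/min ÷ 60 = 0.6167 L/s.
Vt = flow × Ti = 0.6167 L/s × 0.88 s × 1000 mL/L = 542.7 mL.
R = (PIP − Pplat)/V̇ = (18.7 − 12.5) / 0.6167 = 6.2/0.6167 = 10.054 cmH2O·s/L.
C = Vt/(Pplat − PEEP) = 542.7 / (12.5 − 5) = 542.7/7.5 = 72.36 mL/cmH2O.
τ = R × C = 10.054 × 0.07236 L/cmH2O = 0.7275 s.
Fraction remaining = e^(−Te/τ) = e^(−0.98/0.7275) = 0.26.
Trapped volume = 542.7 × 0.26 = 141.1 mL.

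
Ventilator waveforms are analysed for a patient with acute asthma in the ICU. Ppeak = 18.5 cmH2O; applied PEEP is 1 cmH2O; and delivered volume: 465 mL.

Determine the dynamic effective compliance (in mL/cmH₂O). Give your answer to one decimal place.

26.6

Dynamic compliance = Vt / (PIP − PEEP) = 465 / (18.5 − 1) = 465 / 17.5 = 26.571 mL/cmH2O.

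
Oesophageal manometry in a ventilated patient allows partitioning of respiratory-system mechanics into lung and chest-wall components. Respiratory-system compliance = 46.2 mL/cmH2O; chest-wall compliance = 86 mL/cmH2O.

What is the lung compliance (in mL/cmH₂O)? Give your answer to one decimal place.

99.8

1/CL = 1/Crs − 1/Ccw.
1/CL = 1/46.2 − 1/86 = 0.01002.
CL = 99.8 mL/cmH2O.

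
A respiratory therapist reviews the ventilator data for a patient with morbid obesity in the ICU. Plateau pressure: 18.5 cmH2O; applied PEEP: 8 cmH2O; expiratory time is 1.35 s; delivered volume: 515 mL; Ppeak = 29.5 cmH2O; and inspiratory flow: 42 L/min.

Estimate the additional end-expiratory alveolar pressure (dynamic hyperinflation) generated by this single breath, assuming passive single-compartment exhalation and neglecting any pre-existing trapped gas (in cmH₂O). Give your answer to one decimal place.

Flow: 42 L/min ÷ 60 = 0.7 L/s.
R = (PIP − Pplat)/V̇ = (29.5 − 18.5) / 0.7 = 11.0/0.7 = 15.714 cmH2O·s/L.
C = Vt/(Pplat − PEEP) = 515.0 / (18.5 − 8) = 515.0/10.5 = 49.048 mL/cmH2O.
τ = R × C = 15.714 × 0.04905 L/cmH2O = 0.7708 s.
Fraction remaining = e^(−Te/τ) = e^(−1.35/0.7708) = 0.1735; trapped volume = 515.0 × 0.1735 = 89.353 mL.
Additional alveolar pressure from trapping ≈ V_trapped / C = 89.353 / 49.048 = 1.822 cmH2O.

1.8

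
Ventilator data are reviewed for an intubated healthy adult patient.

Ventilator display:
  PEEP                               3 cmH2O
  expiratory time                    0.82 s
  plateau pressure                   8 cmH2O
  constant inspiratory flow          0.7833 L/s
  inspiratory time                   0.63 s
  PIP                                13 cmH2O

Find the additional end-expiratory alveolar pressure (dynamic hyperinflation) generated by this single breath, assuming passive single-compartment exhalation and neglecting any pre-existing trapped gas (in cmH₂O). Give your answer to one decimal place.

1.4

Vt = flow × Ti = 0.7833 L/s × 0.63 s × 1000 mL/L = 493.48 mL.
R = (PIP − Pplat)/V̇ = (13 − 8) / 0.7833 = 5.0/0.7833 = 6.383 cmH2O·s/L.
C = Vt/(Pplat − PEEP) = 493.48 / (8 − 3) = 493.48/5.0 = 98.696 mL/cmH2O.
τ = R × C = 6.383 × 0.0987 L/cmH2O = 0.63 s.
Fraction remaining = e^(−Te/τ) = e^(−0.82/0.63) = 0.2721; trapped volume = 493.48 × 0.2721 = 134.28 mL.
Additional alveolar pressure from trapping ≈ V_trapped / C = 134.28 / 98.696 = 1.361 cmH2O.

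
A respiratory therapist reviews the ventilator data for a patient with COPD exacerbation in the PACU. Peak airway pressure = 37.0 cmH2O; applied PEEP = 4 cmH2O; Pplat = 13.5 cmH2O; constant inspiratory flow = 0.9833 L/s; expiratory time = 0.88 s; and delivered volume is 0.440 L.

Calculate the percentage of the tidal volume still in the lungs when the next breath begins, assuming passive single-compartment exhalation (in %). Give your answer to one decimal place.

R = (PIP − Pplat)/V̇ = (37.0 − 13.5) / 0.9833 = 23.5/0.9833 = 23.899 cmH2O·s/L.
C = Vt/(Pplat − PEEP) = 440.0 / (13.5 − 4) = 440.0/9.5 = 46.316 mL/cmH2O.
τ = R × C = 23.899 × 0.04632 L/cmH2O = 1.107 s.
Fraction remaining at end-expiration = e^(−Te/τ) = e^(−0.88/1.107) = 0.4516 → 45.16%.

45.2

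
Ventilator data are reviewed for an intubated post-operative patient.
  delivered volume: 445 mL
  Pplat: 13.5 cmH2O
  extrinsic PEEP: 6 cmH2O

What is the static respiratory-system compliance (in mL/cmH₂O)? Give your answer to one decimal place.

59.3

Cstat = Vt / (Pplat − PEEP) = 445 / (13.5 − 6) = 445 / 7.5 = 59.333 mL/cmH2O.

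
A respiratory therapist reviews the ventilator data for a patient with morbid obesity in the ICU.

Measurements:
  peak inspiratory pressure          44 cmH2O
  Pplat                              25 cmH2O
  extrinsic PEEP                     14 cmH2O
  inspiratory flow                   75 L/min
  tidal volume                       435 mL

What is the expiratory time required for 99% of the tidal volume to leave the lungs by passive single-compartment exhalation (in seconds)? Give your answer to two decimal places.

2.77

Flow: 75 L/min ÷ 60 = 1.25 L/s.
R = (PIP − Pplat)/V̇ = (44 − 25) / 1.25 = 19.0/1.25 = 15.2 cmH2O·s/L.
C = Vt/(Pplat − PEEP) = 435.0 / (25 − 14) = 435.0/11.0 = 39.545 mL/cmH2O.
τ = R × C = 15.2 × 0.03955 L/cmH2O = 0.6012 s.
t = −τ·ln(1 − 0.99) = −0.6012·ln(0.01) = 2.769 s.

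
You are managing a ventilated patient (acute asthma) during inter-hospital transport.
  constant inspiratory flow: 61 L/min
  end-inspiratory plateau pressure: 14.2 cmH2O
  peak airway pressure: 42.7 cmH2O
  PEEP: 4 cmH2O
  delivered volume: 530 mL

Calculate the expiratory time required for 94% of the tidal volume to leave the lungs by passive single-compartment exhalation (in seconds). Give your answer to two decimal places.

Flow: 61 L/min ÷ 60 = 1.0167 L/s.
R = (PIP − Pplat)/V̇ = (42.7 − 14.2) / 1.0167 = 28.5/1.0167 = 28.032 cmH2O·s/L.
C = Vt/(Pplat − PEEP) = 530.0 / (14.2 − 4) = 530.0/10.2 = 51.961 mL/cmH2O.
τ = R × C = 28.032 × 0.05196 L/cmH2O = 1.457 s.
t = −τ·ln(1 − 0.94) = −1.457·ln(0.06) = 4.099 s.

4.10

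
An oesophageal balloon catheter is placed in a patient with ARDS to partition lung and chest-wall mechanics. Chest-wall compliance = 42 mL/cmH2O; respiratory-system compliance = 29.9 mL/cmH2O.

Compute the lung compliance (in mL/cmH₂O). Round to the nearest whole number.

104

1/CL = 1/Crs − 1/Ccw.
1/CL = 1/29.9 − 1/42 = 0.009635.
CL = 103.79 mL/cmH2O.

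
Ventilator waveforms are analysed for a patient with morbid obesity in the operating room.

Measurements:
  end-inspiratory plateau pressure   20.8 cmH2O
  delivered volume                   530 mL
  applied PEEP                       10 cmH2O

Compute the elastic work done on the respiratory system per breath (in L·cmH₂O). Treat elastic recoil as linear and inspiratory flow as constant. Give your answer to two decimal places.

Elastic work ≈ ½ × (Pplat − PEEP) × Vt = 0.5 × (20.8 − 10) × 0.530 L = 0.5 × 10.8 × 0.530 = 2.862 L·cmH2O.

2.86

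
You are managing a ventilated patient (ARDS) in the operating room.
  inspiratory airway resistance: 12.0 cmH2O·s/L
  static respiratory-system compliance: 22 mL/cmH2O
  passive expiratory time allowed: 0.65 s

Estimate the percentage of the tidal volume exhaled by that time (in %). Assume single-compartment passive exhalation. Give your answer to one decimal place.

91.5

τ = R × C = 12.0 × 22 mL/cmH2O = 12.0 × 0.022 L/cmH2O = 0.264 s.
Passive exhalation: V(t)/V₀ = e^(−t/τ) = e^(−0.65/0.264) = 0.08525.
Fraction exhaled = 1 − 0.08525 = 0.9148 → 91.48%.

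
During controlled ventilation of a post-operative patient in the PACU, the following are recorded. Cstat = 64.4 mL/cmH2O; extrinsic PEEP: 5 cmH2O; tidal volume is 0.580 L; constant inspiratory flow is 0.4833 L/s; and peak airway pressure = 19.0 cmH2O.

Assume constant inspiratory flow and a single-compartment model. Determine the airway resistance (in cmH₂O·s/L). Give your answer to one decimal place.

Equation of motion (constant flow): PIP = Vt/C + R·V̇ + PEEP.
R·V̇ = PIP − Vt/C − PEEP = 19.0 − 580/64.4 − 5 = 19.0 − 9.006 − 5 = 4.994 cmH2O.
R = 4.994 / 0.4833 = 10.333 cmH2O·s/L.

10.3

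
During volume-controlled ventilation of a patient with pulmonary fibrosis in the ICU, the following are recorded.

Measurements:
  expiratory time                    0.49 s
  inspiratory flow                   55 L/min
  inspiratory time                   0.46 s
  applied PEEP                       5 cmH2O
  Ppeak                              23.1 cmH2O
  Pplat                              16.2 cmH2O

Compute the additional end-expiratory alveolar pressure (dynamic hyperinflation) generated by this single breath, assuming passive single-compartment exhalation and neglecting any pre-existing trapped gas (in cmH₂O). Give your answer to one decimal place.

Flow: 55 L/min ÷ 60 = 0.9167 L/s.
Vt = flow × Ti = 0.9167 L/s × 0.46 s × 1000 mL/L = 421.68 mL.
R = (PIP − Pplat)/V̇ = (23.1 − 16.2) / 0.9167 = 6.9/0.9167 = 7.527 cmH2O·s/L.
C = Vt/(Pplat − PEEP) = 421.68 / (16.2 − 5) = 421.68/11.2 = 37.65 mL/cmH2O.
τ = R × C = 7.527 × 0.03765 L/cmH2O = 0.2834 s.
Fraction remaining = e^(−Te/τ) = e^(−0.49/0.2834) = 0.1775; trapped volume = 421.68 × 0.1775 = 74.848 mL.
Additional alveolar pressure from trapping ≈ V_trapped / C = 74.848 / 37.65 = 1.988 cmH2O.

2.0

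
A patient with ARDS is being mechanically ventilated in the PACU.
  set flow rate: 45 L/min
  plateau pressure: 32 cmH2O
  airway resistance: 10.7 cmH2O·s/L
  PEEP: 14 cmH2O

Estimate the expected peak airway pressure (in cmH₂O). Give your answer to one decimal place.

Flow: 45 L/min ÷ 60 = 0.75 L/s.
PIP = Pplat + Raw × flow = 32 + 10.7 × 0.75 = 32 + 8.025 = 40.025 cmH2O.

40.0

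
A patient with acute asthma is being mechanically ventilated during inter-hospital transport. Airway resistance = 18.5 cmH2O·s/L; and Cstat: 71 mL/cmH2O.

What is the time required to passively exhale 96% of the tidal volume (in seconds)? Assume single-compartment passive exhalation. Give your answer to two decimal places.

4.23

τ = R × C = 18.5 × 71 mL/cmH2O = 18.5 × 0.071 L/cmH2O = 1.314 s.
Exhaled fraction f = 1 − e^(−t/τ) → t = −τ·ln(1 − f) = −1.314·ln(0.04) = 4.23 s.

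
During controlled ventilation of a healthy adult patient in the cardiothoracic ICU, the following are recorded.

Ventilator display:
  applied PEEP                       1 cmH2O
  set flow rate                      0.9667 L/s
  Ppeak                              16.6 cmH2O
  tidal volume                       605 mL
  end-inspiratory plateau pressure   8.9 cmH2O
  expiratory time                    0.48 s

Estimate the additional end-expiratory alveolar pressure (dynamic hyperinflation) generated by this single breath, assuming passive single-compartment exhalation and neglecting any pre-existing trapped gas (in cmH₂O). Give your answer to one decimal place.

R = (PIP − Pplat)/V̇ = (16.6 − 8.9) / 0.9667 = 7.7/0.9667 = 7.965 cmH2O·s/L.
C = Vt/(Pplat − PEEP) = 605.0 / (8.9 − 1) = 605.0/7.9 = 76.582 mL/cmH2O.
τ = R × C = 7.965 × 0.07658 L/cmH2O = 0.61 s.
Fraction remaining = e^(−Te/τ) = e^(−0.48/0.61) = 0.4553; trapped volume = 605.0 × 0.4553 = 275.46 mL.
Additional alveolar pressure from trapping ≈ V_trapped / C = 275.46 / 76.582 = 3.597 cmH2O.

3.6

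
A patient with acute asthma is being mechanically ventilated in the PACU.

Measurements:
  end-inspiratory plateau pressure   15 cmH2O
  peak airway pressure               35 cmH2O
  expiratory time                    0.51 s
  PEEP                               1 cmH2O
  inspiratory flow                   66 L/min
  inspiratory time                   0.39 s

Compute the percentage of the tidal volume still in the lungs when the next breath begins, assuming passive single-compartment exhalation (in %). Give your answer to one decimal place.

40.0

Flow: 66 L/min ÷ 60 = 1.1 L/s.
Vt = flow × Ti = 1.1 L/s × 0.39 s × 1000 mL/L = 429.0 mL.
R = (PIP − Pplat)/V̇ = (35 − 15) / 1.1 = 20.0/1.1 = 18.182 cmH2O·s/L.
C = Vt/(Pplat − PEEP) = 429.0 / (15 − 1) = 429.0/14.0 = 30.643 mL/cmH2O.
τ = R × C = 18.182 × 0.03064 L/cmH2O = 0.5571 s.
Fraction remaining at end-expiration = e^(−Te/τ) = e^(−0.51/0.5571) = 0.4003 → 40.03%.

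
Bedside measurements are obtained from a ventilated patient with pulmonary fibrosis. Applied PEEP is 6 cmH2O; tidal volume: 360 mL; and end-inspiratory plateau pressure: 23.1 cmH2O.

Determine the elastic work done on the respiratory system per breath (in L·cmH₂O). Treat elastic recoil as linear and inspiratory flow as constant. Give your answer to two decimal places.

3.08

Elastic work ≈ ½ × (Pplat − PEEP) × Vt = 0.5 × (23.1 − 6) × 0.360 L = 0.5 × 17.1 × 0.360 = 3.078 L·cmH2O.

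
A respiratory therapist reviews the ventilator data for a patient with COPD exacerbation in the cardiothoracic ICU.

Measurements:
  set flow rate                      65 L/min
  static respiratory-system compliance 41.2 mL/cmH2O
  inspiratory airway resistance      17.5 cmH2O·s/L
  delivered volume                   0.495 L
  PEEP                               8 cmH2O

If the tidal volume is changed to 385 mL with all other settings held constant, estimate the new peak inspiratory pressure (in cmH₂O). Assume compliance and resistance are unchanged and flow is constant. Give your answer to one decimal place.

36.3

Flow: 65 L/min ÷ 60 = 1.0833 L/s.
PIP = Vt/C + R·V̇ + PEEP (constant-flow equation of motion).
Only the elastic term changes: ΔPIP = ΔVt / C = (385 − 495) / 41.2 = -2.67 cmH2O.
Original PIP = 495/41.2 + 17.5×1.0833 + 8 = 38.972 cmH2O; new PIP = 38.972 + (-2.67) = 36.302 cmH2O.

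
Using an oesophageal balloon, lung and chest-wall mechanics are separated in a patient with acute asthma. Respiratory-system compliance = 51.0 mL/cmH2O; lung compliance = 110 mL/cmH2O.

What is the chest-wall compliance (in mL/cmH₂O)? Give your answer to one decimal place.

95.1

1/Ccw = 1/Crs − 1/CL.
1/Ccw = 1/51.0 − 1/110 = 0.01052.
Ccw = 95.057 mL/cmH2O.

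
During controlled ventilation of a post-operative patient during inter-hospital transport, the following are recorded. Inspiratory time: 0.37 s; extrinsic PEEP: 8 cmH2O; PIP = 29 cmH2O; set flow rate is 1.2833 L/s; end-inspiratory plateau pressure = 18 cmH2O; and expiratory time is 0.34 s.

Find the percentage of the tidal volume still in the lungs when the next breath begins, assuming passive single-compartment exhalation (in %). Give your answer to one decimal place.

Vt = flow × Ti = 1.2833 L/s × 0.37 s × 1000 mL/L = 474.82 mL.
R = (PIP − Pplat)/V̇ = (29 − 18) / 1.2833 = 11.0/1.2833 = 8.572 cmH2O·s/L.
C = Vt/(Pplat − PEEP) = 474.82 / (18 − 8) = 474.82/10.0 = 47.482 mL/cmH2O.
τ = R × C = 8.572 × 0.04748 L/cmH2O = 0.407 s.
Fraction remaining at end-expiration = e^(−Te/τ) = e^(−0.34/0.407) = 0.4337 → 43.37%.

43.4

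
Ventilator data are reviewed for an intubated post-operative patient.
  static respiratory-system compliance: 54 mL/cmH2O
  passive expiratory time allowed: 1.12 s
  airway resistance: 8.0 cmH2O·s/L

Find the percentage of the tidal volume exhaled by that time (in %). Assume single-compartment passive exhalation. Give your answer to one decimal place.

τ = R × C = 8.0 × 54 mL/cmH2O = 8.0 × 0.054 L/cmH2O = 0.432 s.
Passive exhalation: V(t)/V₀ = e^(−t/τ) = e^(−1.12/0.432) = 0.07483.
Fraction exhaled = 1 − 0.07483 = 0.9252 → 92.52%.

92.5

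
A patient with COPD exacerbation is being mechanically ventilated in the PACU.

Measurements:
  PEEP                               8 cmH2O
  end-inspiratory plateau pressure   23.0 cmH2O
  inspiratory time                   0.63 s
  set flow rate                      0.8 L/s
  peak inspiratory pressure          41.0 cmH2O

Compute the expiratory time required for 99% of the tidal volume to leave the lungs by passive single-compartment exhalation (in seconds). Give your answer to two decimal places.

3.48

Vt = flow × Ti = 0.8 L/s × 0.63 s × 1000 mL/L = 504.0 mL.
R = (PIP − Pplat)/V̇ = (41.0 − 23.0) / 0.8 = 18.0/0.8 = 22.5 cmH2O·s/L.
C = Vt/(Pplat − PEEP) = 504.0 / (23.0 − 8) = 504.0/15.0 = 33.6 mL/cmH2O.
τ = R × C = 22.5 × 0.0336 L/cmH2O = 0.756 s.
t = −τ·ln(1 − 0.99) = −0.756·ln(0.01) = 3.482 s.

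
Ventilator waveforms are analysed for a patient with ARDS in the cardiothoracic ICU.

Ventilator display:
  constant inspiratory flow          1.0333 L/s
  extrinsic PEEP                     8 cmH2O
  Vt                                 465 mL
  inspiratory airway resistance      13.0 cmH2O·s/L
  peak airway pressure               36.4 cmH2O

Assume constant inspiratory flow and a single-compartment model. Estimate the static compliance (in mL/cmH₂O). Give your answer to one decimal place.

Equation of motion (constant flow): PIP = Vt/C + R·V̇ + PEEP.
Vt/C = PIP − R·V̇ − PEEP = 36.4 − 13.0×1.0333 − 8 = 36.4 − 13.433 − 8 = 14.967 cmH2O.
C = Vt / 14.967 = 465 / 14.967 = 31.068 mL/cmH2O.

31.1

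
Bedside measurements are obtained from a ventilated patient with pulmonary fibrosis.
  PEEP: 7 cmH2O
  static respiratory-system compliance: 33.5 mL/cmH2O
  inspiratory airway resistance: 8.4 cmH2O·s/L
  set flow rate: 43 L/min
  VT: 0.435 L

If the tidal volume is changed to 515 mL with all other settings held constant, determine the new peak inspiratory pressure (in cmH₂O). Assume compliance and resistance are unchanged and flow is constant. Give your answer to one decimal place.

28.4

Flow: 43 L/min ÷ 60 = 0.7167 L/s.
PIP = Vt/C + R·V̇ + PEEP (constant-flow equation of motion).
Only the elastic term changes: ΔPIP = ΔVt / C = (515 − 435) / 33.5 = 2.388 cmH2O.
Original PIP = 435/33.5 + 8.4×0.7167 + 7 = 26.005 cmH2O; new PIP = 26.005 + (2.388) = 28.393 cmH2O.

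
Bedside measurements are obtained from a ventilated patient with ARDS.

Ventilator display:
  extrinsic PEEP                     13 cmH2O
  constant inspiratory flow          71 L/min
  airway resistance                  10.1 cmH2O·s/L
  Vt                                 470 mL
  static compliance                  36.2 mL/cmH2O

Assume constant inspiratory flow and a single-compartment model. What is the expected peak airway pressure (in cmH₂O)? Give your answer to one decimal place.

Flow: 71 L/min ÷ 60 = 1.1833 L/s.
Equation of motion (constant flow): PIP = Vt/C + R·V̇ + PEEP.
PIP = 470/36.2 + 10.1×1.1833 + 13 = 12.983 + 11.951 + 13 = 37.934 cmH2O.

37.9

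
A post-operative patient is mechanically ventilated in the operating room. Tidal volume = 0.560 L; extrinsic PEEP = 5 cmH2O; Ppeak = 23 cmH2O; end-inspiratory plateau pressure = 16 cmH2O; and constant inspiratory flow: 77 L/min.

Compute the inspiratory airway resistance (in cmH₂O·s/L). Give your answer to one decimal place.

5.5

Flow: 77 L/min ÷ 60 = 1.2833 L/s.
Raw = (PIP − Pplat) / flow = (23 − 16) / 1.2833 = 7.0 / 1.2833 = 5.455 cmH2O·s/L.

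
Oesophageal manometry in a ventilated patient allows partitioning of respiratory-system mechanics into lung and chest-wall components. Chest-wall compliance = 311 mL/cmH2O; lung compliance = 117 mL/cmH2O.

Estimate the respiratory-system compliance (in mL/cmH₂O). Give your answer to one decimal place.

85.0

Lung and chest wall are elastances in series: 1/Crs = 1/CL + 1/Ccw.
1/Crs = 1/117 + 1/311 = 0.01176.
Crs = 85.034 mL/cmH2O.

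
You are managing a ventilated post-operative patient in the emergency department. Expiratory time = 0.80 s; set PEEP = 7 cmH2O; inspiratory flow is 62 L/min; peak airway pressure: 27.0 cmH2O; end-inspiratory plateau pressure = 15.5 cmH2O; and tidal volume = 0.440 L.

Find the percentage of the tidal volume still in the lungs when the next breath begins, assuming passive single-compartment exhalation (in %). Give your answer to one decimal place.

Flow: 62 L/min ÷ 60 = 1.0333 L/s.
R = (PIP − Pplat)/V̇ = (27.0 − 15.5) / 1.0333 = 11.5/1.0333 = 11.129 cmH2O·s/L.
C = Vt/(Pplat − PEEP) = 440.0 / (15.5 − 7) = 440.0/8.5 = 51.765 mL/cmH2O.
τ = R × C = 11.129 × 0.05177 L/cmH2O = 0.5761 s.
Fraction remaining at end-expiration = e^(−Te/τ) = e^(−0.80/0.5761) = 0.2494 → 24.94%.

24.9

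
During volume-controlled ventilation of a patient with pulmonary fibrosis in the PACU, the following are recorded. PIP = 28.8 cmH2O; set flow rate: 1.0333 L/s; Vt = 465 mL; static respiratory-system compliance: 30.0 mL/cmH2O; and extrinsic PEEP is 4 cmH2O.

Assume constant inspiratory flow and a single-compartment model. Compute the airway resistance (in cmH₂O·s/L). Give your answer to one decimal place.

Equation of motion (constant flow): PIP = Vt/C + R·V̇ + PEEP.
R·V̇ = PIP − Vt/C − PEEP = 28.8 − 465/30.0 − 4 = 28.8 − 15.5 − 4 = 9.3 cmH2O.
R = 9.3 / 1.0333 = 9.0 cmH2O·s/L.

9.0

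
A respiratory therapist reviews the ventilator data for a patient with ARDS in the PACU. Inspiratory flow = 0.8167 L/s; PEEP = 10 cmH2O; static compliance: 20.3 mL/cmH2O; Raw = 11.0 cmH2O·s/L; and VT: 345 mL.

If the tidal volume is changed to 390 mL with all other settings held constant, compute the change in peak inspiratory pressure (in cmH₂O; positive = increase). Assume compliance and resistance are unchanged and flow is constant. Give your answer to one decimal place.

2.2

PIP = Vt/C + R·V̇ + PEEP (constant-flow equation of motion).
Only the elastic term changes: ΔPIP = ΔVt / C = (390 − 345) / 20.3 = 2.217 cmH2O.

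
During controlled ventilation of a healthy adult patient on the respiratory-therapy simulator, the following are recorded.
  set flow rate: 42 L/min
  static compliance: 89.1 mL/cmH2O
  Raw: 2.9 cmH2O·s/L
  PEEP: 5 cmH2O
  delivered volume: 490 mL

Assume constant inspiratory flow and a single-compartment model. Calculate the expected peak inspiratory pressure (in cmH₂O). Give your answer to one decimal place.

Flow: 42 L/min ÷ 60 = 0.7 L/s.
Equation of motion (constant flow): PIP = Vt/C + R·V̇ + PEEP.
PIP = 490/89.1 + 2.9×0.7 + 5 = 5.499 + 2.03 + 5 = 12.529 cmH2O.

12.5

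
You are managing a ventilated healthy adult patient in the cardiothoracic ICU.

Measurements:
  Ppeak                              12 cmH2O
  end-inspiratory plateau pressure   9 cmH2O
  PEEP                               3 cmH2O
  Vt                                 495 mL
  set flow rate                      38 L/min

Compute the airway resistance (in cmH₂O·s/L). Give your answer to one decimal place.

4.7

Flow: 38 L/min ÷ 60 = 0.6333 L/s.
Raw = (PIP − Pplat) / flow = (12 − 9) / 0.6333 = 3.0 / 0.6333 = 4.737 cmH2O·s/L.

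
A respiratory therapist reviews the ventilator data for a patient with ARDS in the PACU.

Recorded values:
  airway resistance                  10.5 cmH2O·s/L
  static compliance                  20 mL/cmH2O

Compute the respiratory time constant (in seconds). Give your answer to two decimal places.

τ = R × C = 10.5 × 20 mL/cmH2O = 10.5 × 0.020 L/cmH2O = 0.21 s.

0.21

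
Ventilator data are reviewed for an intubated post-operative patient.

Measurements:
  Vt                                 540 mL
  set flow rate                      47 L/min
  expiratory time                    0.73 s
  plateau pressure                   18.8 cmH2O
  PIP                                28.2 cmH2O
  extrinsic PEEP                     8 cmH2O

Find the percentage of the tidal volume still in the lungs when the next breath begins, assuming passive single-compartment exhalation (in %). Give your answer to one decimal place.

Flow: 47 L/min ÷ 60 = 0.7833 L/s.
R = (PIP − Pplat)/V̇ = (28.2 − 18.8) / 0.7833 = 9.4/0.7833 = 12.001 cmH2O·s/L.
C = Vt/(Pplat − PEEP) = 540.0 / (18.8 − 8) = 540.0/10.8 = 50.0 mL/cmH2O.
τ = R × C = 12.001 × 0.05 L/cmH2O = 0.6001 s.
Fraction remaining at end-expiration = e^(−Te/τ) = e^(−0.73/0.6001) = 0.2963 → 29.63%.

29.6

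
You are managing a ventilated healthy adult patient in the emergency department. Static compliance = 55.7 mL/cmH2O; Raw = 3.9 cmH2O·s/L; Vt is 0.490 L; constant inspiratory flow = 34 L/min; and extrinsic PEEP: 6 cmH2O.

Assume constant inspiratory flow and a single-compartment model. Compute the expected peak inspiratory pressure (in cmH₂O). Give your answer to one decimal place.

Flow: 34 L/min ÷ 60 = 0.5667 L/s.
Equation of motion (constant flow): PIP = Vt/C + R·V̇ + PEEP.
PIP = 490/55.7 + 3.9×0.5667 + 6 = 8.797 + 2.21 + 6 = 17.007 cmH2O.

17.0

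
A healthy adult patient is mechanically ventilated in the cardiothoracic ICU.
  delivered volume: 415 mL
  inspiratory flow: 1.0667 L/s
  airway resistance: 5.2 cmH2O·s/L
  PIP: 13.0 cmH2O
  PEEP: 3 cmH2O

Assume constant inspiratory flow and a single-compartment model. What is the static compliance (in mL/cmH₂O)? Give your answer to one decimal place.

Equation of motion (constant flow): PIP = Vt/C + R·V̇ + PEEP.
Vt/C = PIP − R·V̇ − PEEP = 13.0 − 5.2×1.0667 − 3 = 13.0 − 5.547 − 3 = 4.453 cmH2O.
C = Vt / 4.453 = 415 / 4.453 = 93.196 mL/cmH2O.

93.2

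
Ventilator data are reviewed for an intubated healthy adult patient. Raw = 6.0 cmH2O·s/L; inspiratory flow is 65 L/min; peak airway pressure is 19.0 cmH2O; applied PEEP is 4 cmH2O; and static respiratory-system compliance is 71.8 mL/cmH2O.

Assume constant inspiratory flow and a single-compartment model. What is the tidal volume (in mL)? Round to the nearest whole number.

Flow: 65 L/min ÷ 60 = 1.0833 L/s.
Equation of motion (constant flow): PIP = Vt/C + R·V̇ + PEEP.
Vt/C = PIP − R·V̇ − PEEP = 19.0 − 6.5 − 4 = 8.5 cmH2O.
Vt = C × 8.5 = 71.8 × 8.5 = 610.3 mL.

610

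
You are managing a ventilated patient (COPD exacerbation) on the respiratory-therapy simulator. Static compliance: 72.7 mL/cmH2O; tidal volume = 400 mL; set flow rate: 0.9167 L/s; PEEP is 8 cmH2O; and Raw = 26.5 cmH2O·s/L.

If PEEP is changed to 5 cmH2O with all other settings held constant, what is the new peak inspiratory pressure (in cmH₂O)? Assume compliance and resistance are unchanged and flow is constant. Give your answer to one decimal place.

34.8

PIP = Vt/C + R·V̇ + PEEP (constant-flow equation of motion).
Only the baseline term changes: ΔPIP = ΔPEEP = 5 − 8 = -3.0 cmH2O.
Original PIP = 400/72.7 + 26.5×0.9167 + 8 = 37.795 cmH2O; new PIP = 37.795 + (-3.0) = 34.795 cmH2O.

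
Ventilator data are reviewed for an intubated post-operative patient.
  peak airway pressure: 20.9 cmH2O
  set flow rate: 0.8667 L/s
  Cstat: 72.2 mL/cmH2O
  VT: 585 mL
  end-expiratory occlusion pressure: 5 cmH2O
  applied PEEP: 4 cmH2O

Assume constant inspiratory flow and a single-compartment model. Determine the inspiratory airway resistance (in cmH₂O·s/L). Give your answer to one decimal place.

Total PEEP = 5 cmH2O (set 4 + intrinsic 1); this is the baseline alveolar pressure.
Equation of motion (constant flow): PIP = Vt/C + R·V̇ + PEEP.
R·V̇ = PIP − Vt/C − PEEP = 20.9 − 585/72.2 − 5 = 20.9 − 8.102 − 5 = 7.798 cmH2O.
R = 7.798 / 0.8667 = 8.997 cmH2O·s/L.

9.0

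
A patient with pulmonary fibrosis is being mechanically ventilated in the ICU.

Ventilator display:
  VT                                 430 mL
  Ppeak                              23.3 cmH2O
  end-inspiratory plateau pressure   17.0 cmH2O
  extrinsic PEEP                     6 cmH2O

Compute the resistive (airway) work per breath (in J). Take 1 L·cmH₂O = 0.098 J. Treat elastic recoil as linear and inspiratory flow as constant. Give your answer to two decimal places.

With constant inspiratory flow the resistive pressure is constant at PIP − Pplat = 23.3 − 17.0 = 6.3 cmH2O, so resistive work = 6.3 × 0.430 = 2.709 L·cmH2O.
× 0.098 J/(L·cmH2O) → 0.2655 J.

0.27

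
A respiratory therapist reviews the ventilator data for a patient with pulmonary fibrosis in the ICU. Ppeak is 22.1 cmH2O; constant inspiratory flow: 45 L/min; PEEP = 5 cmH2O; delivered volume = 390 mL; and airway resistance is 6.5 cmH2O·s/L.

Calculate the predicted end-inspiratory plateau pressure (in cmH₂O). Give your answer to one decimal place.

Flow: 45 L/min ÷ 60 = 0.75 L/s.
Pplat = PIP − Raw × flow = 22.1 − 6.5 × 0.75 = 22.1 − 4.875 = 17.225 cmH2O.

17.2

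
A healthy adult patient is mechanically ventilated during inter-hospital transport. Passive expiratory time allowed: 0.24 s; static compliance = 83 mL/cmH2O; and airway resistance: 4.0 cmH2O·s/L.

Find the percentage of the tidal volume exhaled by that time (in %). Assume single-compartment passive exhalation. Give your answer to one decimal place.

51.5

τ = R × C = 4.0 × 83 mL/cmH2O = 4.0 × 0.083 L/cmH2O = 0.332 s.
Passive exhalation: V(t)/V₀ = e^(−t/τ) = e^(−0.24/0.332) = 0.4853.
Fraction exhaled = 1 − 0.4853 = 0.5147 → 51.47%.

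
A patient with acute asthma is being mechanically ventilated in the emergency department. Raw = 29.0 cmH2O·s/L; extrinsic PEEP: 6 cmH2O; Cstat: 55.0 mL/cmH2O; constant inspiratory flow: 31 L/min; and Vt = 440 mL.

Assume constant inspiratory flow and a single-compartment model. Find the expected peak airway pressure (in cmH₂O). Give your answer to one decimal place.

29.0

Flow: 31 L/min ÷ 60 = 0.5167 L/s.
Equation of motion (constant flow): PIP = Vt/C + R·V̇ + PEEP.
PIP = 440/55.0 + 29.0×0.5167 + 6 = 8.0 + 14.984 + 6 = 28.984 cmH2O.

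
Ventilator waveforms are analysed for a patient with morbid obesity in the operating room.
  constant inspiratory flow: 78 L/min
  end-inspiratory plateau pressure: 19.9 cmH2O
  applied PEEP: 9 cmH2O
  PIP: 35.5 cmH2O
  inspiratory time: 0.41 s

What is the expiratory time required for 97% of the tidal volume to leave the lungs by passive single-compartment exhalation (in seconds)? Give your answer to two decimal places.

2.06

Flow: 78 L/min ÷ 60 = 1.3 L/s.
Vt = flow × Ti = 1.3 L/s × 0.41 s × 1000 mL/L = 533.0 mL.
R = (PIP − Pplat)/V̇ = (35.5 − 19.9) / 1.3 = 15.6/1.3 = 12.0 cmH2O·s/L.
C = Vt/(Pplat − PEEP) = 533.0 / (19.9 − 9) = 533.0/10.9 = 48.899 mL/cmH2O.
τ = R × C = 12.0 × 0.0489 L/cmH2O = 0.5868 s.
t = −τ·ln(1 − 0.97) = −0.5868·ln(0.03) = 2.058 s.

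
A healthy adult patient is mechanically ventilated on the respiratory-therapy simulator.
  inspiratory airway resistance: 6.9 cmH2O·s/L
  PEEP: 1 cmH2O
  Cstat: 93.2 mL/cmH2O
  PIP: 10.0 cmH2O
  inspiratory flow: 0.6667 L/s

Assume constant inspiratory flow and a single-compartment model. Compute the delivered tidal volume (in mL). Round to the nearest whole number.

410

Equation of motion (constant flow): PIP = Vt/C + R·V̇ + PEEP.
Vt/C = PIP − R·V̇ − PEEP = 10.0 − 4.6 − 1 = 4.4 cmH2O.
Vt = C × 4.4 = 93.2 × 4.4 = 410.08 mL.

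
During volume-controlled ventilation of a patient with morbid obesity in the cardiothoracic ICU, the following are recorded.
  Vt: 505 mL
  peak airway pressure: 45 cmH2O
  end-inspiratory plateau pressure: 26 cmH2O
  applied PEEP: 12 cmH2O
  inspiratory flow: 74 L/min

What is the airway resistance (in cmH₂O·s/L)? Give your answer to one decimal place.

15.4

Flow: 74 L/min ÷ 60 = 1.2333 L/s.
Raw = (PIP − Pplat) / flow = (45 − 26) / 1.2333 = 19.0 / 1.2333 = 15.406 cmH2O·s/L.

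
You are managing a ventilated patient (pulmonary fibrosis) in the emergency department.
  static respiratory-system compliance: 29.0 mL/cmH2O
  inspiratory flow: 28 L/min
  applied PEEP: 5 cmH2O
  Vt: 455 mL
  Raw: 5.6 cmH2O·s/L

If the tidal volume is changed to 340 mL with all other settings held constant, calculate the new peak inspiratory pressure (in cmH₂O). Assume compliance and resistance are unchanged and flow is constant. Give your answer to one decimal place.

19.3

Flow: 28 L/min ÷ 60 = 0.4667 L/s.
PIP = Vt/C + R·V̇ + PEEP (constant-flow equation of motion).
Only the elastic term changes: ΔPIP = ΔVt / C = (340 − 455) / 29.0 = -3.966 cmH2O.
Original PIP = 455/29.0 + 5.6×0.4667 + 5 = 23.303 cmH2O; new PIP = 23.303 + (-3.966) = 19.337 cmH2O.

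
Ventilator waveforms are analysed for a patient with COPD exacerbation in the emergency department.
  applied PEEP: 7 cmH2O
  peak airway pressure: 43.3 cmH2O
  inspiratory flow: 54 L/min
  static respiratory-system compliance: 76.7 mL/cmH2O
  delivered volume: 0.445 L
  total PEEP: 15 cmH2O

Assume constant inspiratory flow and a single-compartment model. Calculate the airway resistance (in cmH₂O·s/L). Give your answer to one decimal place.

25.0

Flow: 54 L/min ÷ 60 = 0.9 L/s.
Total PEEP = 15 cmH2O (set 7 + intrinsic 8); this is the baseline alveolar pressure.
Equation of motion (constant flow): PIP = Vt/C + R·V̇ + PEEP.
R·V̇ = PIP − Vt/C − PEEP = 43.3 − 445/76.7 − 15 = 43.3 − 5.802 − 15 = 22.498 cmH2O.
R = 22.498 / 0.9 = 24.998 cmH2O·s/L.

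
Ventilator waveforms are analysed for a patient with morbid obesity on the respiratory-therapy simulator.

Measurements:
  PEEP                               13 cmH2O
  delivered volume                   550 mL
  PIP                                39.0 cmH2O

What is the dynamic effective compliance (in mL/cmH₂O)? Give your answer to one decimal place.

21.2

Dynamic compliance = Vt / (PIP − PEEP) = 550 / (39.0 − 13) = 550 / 26.0 = 21.154 mL/cmH2O.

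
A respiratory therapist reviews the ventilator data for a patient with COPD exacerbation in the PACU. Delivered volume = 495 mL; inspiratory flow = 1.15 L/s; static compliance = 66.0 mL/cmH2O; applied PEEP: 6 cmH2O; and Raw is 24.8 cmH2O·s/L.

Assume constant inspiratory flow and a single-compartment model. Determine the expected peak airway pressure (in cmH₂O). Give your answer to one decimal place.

42.0

Equation of motion (constant flow): PIP = Vt/C + R·V̇ + PEEP.
PIP = 495/66.0 + 24.8×1.15 + 6 = 7.5 + 28.52 + 6 = 42.02 cmH2O.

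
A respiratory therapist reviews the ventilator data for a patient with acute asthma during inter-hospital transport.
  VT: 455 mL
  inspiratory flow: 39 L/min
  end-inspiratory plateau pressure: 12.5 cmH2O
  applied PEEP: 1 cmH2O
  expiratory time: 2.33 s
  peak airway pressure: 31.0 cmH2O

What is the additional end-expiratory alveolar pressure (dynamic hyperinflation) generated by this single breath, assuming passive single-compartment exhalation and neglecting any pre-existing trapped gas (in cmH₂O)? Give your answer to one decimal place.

1.5

Flow: 39 L/min ÷ 60 = 0.65 L/s.
R = (PIP − Pplat)/V̇ = (31.0 − 12.5) / 0.65 = 18.5/0.65 = 28.462 cmH2O·s/L.
C = Vt/(Pplat − PEEP) = 455.0 / (12.5 − 1) = 455.0/11.5 = 39.565 mL/cmH2O.
τ = R × C = 28.462 × 0.03957 L/cmH2O = 1.126 s.
Fraction remaining = e^(−Te/τ) = e^(−2.33/1.126) = 0.1263; trapped volume = 455.0 × 0.1263 = 57.467 mL.
Additional alveolar pressure from trapping ≈ V_trapped / C = 57.467 / 39.565 = 1.452 cmH2O.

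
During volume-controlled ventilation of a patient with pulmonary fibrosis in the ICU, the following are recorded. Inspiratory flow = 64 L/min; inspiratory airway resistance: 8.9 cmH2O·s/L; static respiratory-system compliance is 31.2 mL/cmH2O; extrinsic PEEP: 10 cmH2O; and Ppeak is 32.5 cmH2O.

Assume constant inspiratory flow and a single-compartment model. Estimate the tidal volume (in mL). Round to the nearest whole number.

406

Flow: 64 L/min ÷ 60 = 1.0667 L/s.
Equation of motion (constant flow): PIP = Vt/C + R·V̇ + PEEP.
Vt/C = PIP − R·V̇ − PEEP = 32.5 − 9.494 − 10 = 13.006 cmH2O.
Vt = C × 13.006 = 31.2 × 13.006 = 405.79 mL.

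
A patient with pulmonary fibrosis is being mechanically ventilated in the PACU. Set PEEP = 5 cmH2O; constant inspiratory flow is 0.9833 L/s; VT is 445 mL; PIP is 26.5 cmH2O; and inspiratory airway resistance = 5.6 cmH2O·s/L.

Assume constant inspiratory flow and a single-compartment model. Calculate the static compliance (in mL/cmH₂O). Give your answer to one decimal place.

27.8

Equation of motion (constant flow): PIP = Vt/C + R·V̇ + PEEP.
Vt/C = PIP − R·V̇ − PEEP = 26.5 − 5.6×0.9833 − 5 = 26.5 − 5.506 − 5 = 15.994 cmH2O.
C = Vt / 15.994 = 445 / 15.994 = 27.823 mL/cmH2O.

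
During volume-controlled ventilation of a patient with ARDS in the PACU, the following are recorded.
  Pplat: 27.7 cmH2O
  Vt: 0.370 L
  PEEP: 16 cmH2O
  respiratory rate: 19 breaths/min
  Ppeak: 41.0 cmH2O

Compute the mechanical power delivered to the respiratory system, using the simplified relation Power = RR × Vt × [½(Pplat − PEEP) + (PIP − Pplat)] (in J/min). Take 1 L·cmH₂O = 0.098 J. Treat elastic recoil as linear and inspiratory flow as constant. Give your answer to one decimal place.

13.2

Per-breath work = Vt × [½(Pplat−PEEP) + (PIP−Pplat)] = 0.370 × [0.5×11.7 + 13.3] = 0.370 × 19.15 = 7.086 L·cmH2O.
Power = 19 × 7.086 = 134.63 L·cmH2O/min.
× 0.098 J/(L·cmH2O) → 13.194 J/min.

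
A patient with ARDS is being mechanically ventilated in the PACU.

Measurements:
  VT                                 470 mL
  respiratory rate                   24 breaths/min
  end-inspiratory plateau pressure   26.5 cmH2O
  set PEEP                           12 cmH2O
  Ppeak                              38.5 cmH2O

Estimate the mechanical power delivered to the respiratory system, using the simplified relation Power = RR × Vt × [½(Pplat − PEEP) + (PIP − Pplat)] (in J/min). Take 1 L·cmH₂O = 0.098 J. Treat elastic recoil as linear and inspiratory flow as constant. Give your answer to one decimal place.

Per-breath work = Vt × [½(Pplat−PEEP) + (PIP−Pplat)] = 0.470 × [0.5×14.5 + 12.0] = 0.470 × 19.25 = 9.048 L·cmH2O.
Power = 24 × 9.048 = 217.15 L·cmH2O/min.
× 0.098 J/(L·cmH2O) → 21.281 J/min.

21.3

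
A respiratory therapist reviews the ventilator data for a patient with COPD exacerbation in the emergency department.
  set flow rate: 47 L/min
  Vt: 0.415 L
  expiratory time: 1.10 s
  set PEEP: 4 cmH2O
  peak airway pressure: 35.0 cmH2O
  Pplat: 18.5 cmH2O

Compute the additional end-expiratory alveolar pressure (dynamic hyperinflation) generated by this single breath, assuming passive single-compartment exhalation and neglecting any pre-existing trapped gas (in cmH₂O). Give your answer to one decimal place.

Flow: 47 L/min ÷ 60 = 0.7833 L/s.
R = (PIP − Pplat)/V̇ = (35.0 − 18.5) / 0.7833 = 16.5/0.7833 = 21.065 cmH2O·s/L.
C = Vt/(Pplat − PEEP) = 415.0 / (18.5 − 4) = 415.0/14.5 = 28.621 mL/cmH2O.
τ = R × C = 21.065 × 0.02862 L/cmH2O = 0.6029 s.
Fraction remaining = e^(−Te/τ) = e^(−1.10/0.6029) = 0.1613; trapped volume = 415.0 × 0.1613 = 66.94 mL.
Additional alveolar pressure from trapping ≈ V_trapped / C = 66.94 / 28.621 = 2.339 cmH2O.

2.3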